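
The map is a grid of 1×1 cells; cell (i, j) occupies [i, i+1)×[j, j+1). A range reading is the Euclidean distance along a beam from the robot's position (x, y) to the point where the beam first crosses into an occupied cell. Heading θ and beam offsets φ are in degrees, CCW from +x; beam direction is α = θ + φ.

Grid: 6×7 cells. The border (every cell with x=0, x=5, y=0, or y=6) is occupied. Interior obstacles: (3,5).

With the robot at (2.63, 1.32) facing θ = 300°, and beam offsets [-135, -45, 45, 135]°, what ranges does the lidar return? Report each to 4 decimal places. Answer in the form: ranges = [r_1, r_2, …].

beam 1: φ=-135°, α=165°
  cosα=-0.9659 sinα=0.2588 | (2,1) | tMaxX 0.6522 tMaxY 2.6273 | tΔX 1.0353 tΔY 3.8637
    t=0.6522 [x] (1,1)
    t=1.6875 [x] (0,1) — stop
  → r_1 = 1.6875
beam 2: φ=-45°, α=255°
  cosα=-0.2588 sinα=-0.9659 | (2,1) | tMaxX 2.4341 tMaxY 0.3313 | tΔX 3.8637 tΔY 1.0353
    t=0.3313 [y] (2,0) — stop
  → r_2 = 0.3313
beam 3: φ=45°, α=345°
  cosα=0.9659 sinα=-0.2588 | (2,1) | tMaxX 0.3831 tMaxY 1.2364 | tΔX 1.0353 tΔY 3.8637
    t=0.3831 [x] (3,1)
    t=1.2364 [y] (3,0) — stop
  → r_3 = 1.2364
beam 4: φ=135°, α=75°
  cosα=0.2588 sinα=0.9659 | (2,1) | tMaxX 1.4296 tMaxY 0.7040 | tΔX 3.8637 tΔY 1.0353
    t=0.7040 [y] (2,2)
    t=1.4296 [x] (3,2)
    t=1.7393 [y] (3,3)
    t=2.7745 [y] (3,4)
    t=3.8098 [y] (3,5) — stop
  → r_4 = 3.8098

ranges = [1.6875, 0.3313, 1.2364, 3.8098]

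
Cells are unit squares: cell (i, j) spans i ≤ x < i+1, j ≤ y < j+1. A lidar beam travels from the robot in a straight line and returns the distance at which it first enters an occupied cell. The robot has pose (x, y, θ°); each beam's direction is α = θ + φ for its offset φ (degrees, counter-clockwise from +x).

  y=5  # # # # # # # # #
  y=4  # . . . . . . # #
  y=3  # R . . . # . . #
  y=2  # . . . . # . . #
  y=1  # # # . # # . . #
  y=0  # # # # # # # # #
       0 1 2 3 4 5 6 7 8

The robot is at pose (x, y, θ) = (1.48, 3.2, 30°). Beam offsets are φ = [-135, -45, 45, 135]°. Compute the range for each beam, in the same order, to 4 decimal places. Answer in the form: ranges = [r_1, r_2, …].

beam 1: φ=-135°, α=255°
  d=(-0.2588,-0.9659)  start (1,3)  tX=1.8546 tY=0.2071  stride 1/|dx|=3.8637 1/|dy|=1.0353
    cross y-line → (1,2), t=0.2071
    cross y-line → (1,1), t=1.2423 (wall)
  → r_1 = 1.2423
beam 2: φ=-45°, α=345°
  d=(0.9659,-0.2588)  start (1,3)  tX=0.5383 tY=0.7727  stride 1/|dx|=1.0353 1/|dy|=3.8637
    cross x-line → (2,3), t=0.5383
    cross y-line → (2,2), t=0.7727
    cross x-line → (3,2), t=1.5736
    cross x-line → (4,2), t=2.6089
    cross x-line → (5,2), t=3.6442 (wall)
  → r_2 = 3.6442
beam 3: φ=45°, α=75°
  d=(0.2588,0.9659)  start (1,3)  tX=2.0091 tY=0.8282  stride 1/|dx|=3.8637 1/|dy|=1.0353
    cross y-line → (1,4), t=0.8282
    cross y-line → (1,5), t=1.8635 (wall)
  → r_3 = 1.8635
beam 4: φ=135°, α=165°
  d=(-0.9659,0.2588)  start (1,3)  tX=0.4969 tY=3.0910  stride 1/|dx|=1.0353 1/|dy|=3.8637
    cross x-line → (0,3), t=0.4969 (wall)
  → r_4 = 0.4969

ranges = [1.2423, 3.6442, 1.8635, 0.4969]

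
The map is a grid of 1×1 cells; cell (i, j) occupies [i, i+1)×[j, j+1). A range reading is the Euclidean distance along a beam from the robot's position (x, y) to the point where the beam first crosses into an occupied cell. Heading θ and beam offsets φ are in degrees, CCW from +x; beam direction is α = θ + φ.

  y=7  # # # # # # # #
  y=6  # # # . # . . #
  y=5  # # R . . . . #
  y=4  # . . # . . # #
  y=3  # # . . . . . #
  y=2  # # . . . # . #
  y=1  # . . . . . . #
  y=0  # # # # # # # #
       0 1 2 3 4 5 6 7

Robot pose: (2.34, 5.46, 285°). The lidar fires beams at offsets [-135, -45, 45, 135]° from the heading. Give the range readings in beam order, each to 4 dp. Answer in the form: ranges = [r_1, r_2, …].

beam 1: φ=-135°, α=150°
  direction (-0.8660, 0.5000); cell (2,5); t to first gridline: x 0.3926, y 1.0800 (then +1.1547 / +2.0000)
    (1,5) via x @ 0.3926  # hit
  → r_1 = 0.3926
beam 2: φ=-45°, α=240°
  direction (-0.5000, -0.8660); cell (2,5); t to first gridline: x 0.6800, y 0.5312 (then +2.0000 / +1.1547)
    (2,4) via y @ 0.5312
    (1,4) via x @ 0.6800
    (1,3) via y @ 1.6859  # hit
  → r_2 = 1.6859
beam 3: φ=45°, α=330°
  direction (0.8660, -0.5000); cell (2,5); t to first gridline: x 0.7621, y 0.9200 (then +1.1547 / +2.0000)
    (3,5) via x @ 0.7621
    (3,4) via y @ 0.9200  # hit
  → r_3 = 0.9200
beam 4: φ=135°, α=60°
  direction (0.5000, 0.8660); cell (2,5); t to first gridline: x 1.3200, y 0.6235 (then +2.0000 / +1.1547)
    (2,6) via y @ 0.6235  # hit
  → r_4 = 0.6235

ranges = [0.3926, 1.6859, 0.9200, 0.6235]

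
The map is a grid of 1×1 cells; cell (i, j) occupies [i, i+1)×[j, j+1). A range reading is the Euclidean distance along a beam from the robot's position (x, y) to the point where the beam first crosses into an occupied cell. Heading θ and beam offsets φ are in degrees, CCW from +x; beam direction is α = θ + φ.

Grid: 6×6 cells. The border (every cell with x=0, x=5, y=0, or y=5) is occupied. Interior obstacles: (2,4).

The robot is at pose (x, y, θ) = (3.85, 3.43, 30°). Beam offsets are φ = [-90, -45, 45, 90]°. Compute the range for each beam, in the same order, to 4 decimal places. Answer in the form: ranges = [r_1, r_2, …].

beam 1: φ=-90°, α=300°
  direction (0.5000, -0.8660); cell (3,3); t to first gridline: x 0.3000, y 0.4965 (then +2.0000 / +1.1547)
    (4,3) via x @ 0.3000
    (4,2) via y @ 0.4965
    (4,1) via y @ 1.6512
    (5,1) via x @ 2.3000  # hit
  → r_1 = 2.3000
beam 2: φ=-45°, α=345°
  direction (0.9659, -0.2588); cell (3,3); t to first gridline: x 0.1553, y 1.6614 (then +1.0353 / +3.8637)
    (4,3) via x @ 0.1553
    (5,3) via x @ 1.1906  # hit
  → r_2 = 1.1906
beam 3: φ=45°, α=75°
  direction (0.2588, 0.9659); cell (3,3); t to first gridline: x 0.5796, y 0.5901 (then +3.8637 / +1.0353)
    (4,3) via x @ 0.5796
    (4,4) via y @ 0.5901
    (4,5) via y @ 1.6254  # hit
  → r_3 = 1.6254
beam 4: φ=90°, α=120°
  direction (-0.5000, 0.8660); cell (3,3); t to first gridline: x 1.7000, y 0.6582 (then +2.0000 / +1.1547)
    (3,4) via y @ 0.6582
    (2,4) via x @ 1.7000  # hit
  → r_4 = 1.7000

ranges = [2.3000, 1.1906, 1.6254, 1.7000]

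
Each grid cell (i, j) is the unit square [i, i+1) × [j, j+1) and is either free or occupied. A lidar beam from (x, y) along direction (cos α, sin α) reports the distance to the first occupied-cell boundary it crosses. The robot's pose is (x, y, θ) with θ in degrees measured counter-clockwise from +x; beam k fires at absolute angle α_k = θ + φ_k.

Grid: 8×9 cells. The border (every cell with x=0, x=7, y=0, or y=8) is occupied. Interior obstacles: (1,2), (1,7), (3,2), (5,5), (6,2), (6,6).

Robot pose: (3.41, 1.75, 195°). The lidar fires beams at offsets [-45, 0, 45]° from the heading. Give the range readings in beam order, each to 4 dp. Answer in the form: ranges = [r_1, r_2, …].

ranges = [1.6281, 2.4950, 0.8660]

beam 1: φ=-45°, α=150°
  cosα=-0.8660 sinα=0.5000 | (3,1) | tMaxX 0.4734 tMaxY 0.5000 | tΔX 1.1547 tΔY 2.0000
    t=0.4734 [x] (2,1)
    t=0.5000 [y] (2,2)
    t=1.6281 [x] (1,2) — stop
  → r_1 = 1.6281
beam 2: φ=0°, α=195°
  cosα=-0.9659 sinα=-0.2588 | (3,1) | tMaxX 0.4245 tMaxY 2.8978 | tΔX 1.0353 tΔY 3.8637
    t=0.4245 [x] (2,1)
    t=1.4597 [x] (1,1)
    t=2.4950 [x] (0,1) — stop
  → r_2 = 2.4950
beam 3: φ=45°, α=240°
  cosα=-0.5000 sinα=-0.8660 | (3,1) | tMaxX 0.8200 tMaxY 0.8660 | tΔX 2.0000 tΔY 1.1547
    t=0.8200 [x] (2,1)
    t=0.8660 [y] (2,0) — stop
  → r_3 = 0.8660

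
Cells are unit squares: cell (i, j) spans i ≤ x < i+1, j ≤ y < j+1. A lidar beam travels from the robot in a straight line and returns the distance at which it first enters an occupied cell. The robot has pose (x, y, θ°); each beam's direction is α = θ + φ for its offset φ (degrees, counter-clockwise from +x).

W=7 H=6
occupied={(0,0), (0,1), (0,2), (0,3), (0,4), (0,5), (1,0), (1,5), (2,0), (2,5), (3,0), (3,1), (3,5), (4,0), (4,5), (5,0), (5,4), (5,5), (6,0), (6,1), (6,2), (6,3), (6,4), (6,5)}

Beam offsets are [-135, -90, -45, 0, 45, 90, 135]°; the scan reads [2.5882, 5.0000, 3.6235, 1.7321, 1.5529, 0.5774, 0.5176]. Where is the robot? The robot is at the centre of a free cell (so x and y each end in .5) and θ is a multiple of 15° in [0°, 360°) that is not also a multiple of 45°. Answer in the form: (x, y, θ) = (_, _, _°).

(x, y, θ) = (1.5, 3.5, 60°)

Enumerate (i+0.5, j+0.5, θ) over the 18 free cells and 16 admissible headings. For each, cast all 7 beams and compare to the given ranges.
  (2.5, 2.5, 285°): beam 1 = 1.7321 ≠ 2.5882 ✗
  (2.5, 1.5, 15°): beam 1 = 0.5774 ≠ 2.5882 ✗
  (5.5, 1.5, 285°): beam 1 = 5.1962 ≠ 2.5882 ✗
  (4.5, 1.5, 240°): beam 1 = 3.6235 ≠ 2.5882 ✗
  …
  (1.5, 3.5, 60°): r_1=2.5882, r_2=5.0000, r_3=3.6235, r_4=1.7321, r_5=1.5529, r_6=0.5774, r_7=0.5176 — all match ✓
No second candidate reproduces the full scan.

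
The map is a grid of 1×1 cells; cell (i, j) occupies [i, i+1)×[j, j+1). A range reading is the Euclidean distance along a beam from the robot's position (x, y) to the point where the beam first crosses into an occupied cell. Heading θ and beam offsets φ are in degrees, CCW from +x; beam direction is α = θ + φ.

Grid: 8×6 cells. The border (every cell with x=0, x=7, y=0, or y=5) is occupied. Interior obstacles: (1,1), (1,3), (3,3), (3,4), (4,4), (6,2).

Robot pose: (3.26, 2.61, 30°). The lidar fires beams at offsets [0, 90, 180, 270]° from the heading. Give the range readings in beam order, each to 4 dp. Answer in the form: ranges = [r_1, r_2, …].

beam 1: φ=0°, α=30°
  cosα=0.8660 sinα=0.5000 | (3,2) | tMaxX 0.8545 tMaxY 0.7800 | tΔX 1.1547 tΔY 2.0000
    t=0.7800 [y] (3,3) — stop
  → r_1 = 0.7800
beam 2: φ=90°, α=120°
  cosα=-0.5000 sinα=0.8660 | (3,2) | tMaxX 0.5200 tMaxY 0.4503 | tΔX 2.0000 tΔY 1.1547
    t=0.4503 [y] (3,3) — stop
  → r_2 = 0.4503
beam 3: φ=180°, α=210°
  cosα=-0.8660 sinα=-0.5000 | (3,2) | tMaxX 0.3002 tMaxY 1.2200 | tΔX 1.1547 tΔY 2.0000
    t=0.3002 [x] (2,2)
    t=1.2200 [y] (2,1)
    t=1.4549 [x] (1,1) — stop
  → r_3 = 1.4549
beam 4: φ=270°, α=300°
  cosα=0.5000 sinα=-0.8660 | (3,2) | tMaxX 1.4800 tMaxY 0.7044 | tΔX 2.0000 tΔY 1.1547
    t=0.7044 [y] (3,1)
    t=1.4800 [x] (4,1)
    t=1.8591 [y] (4,0) — stop
  → r_4 = 1.8591

ranges = [0.7800, 0.4503, 1.4549, 1.8591]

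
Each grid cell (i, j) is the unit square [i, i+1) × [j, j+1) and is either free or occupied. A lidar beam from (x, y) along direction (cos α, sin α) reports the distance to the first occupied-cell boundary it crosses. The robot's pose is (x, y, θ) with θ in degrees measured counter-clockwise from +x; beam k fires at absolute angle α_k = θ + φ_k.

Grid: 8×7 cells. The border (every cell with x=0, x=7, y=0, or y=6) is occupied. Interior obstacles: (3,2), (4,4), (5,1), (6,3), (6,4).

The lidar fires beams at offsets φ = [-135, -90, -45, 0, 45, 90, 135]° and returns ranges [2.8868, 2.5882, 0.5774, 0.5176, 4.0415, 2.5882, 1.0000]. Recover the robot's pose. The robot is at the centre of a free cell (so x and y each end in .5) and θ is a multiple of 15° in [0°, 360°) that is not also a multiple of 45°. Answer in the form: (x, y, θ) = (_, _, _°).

(x, y, θ) = (3.5, 3.5, 285°)

Candidates: 25 free-cell centres × 16 headings = 400 poses. Raycast each; keep the one whose scan matches to 4 dp.
  (2.5, 4.5, 30°): beam 1 = 3.6235 ≠ 2.8868 ✗
  (6.5, 1.5, 150°): beam 1 = 0.5176 ≠ 2.8868 ✗
  (5.5, 3.5, 345°): beam 1 = 1.7321 ≠ 2.8868 ✗
  (1.5, 3.5, 165°): beam 3 = 1.0000 ≠ 0.5774 ✗
  …
  (3.5, 3.5, 285°): r_1=2.8868, r_2=2.5882, r_3=0.5774, r_4=0.5176, r_5=4.0415, r_6=2.5882, r_7=1.0000 — all match ✓
Only this pose fits every beam.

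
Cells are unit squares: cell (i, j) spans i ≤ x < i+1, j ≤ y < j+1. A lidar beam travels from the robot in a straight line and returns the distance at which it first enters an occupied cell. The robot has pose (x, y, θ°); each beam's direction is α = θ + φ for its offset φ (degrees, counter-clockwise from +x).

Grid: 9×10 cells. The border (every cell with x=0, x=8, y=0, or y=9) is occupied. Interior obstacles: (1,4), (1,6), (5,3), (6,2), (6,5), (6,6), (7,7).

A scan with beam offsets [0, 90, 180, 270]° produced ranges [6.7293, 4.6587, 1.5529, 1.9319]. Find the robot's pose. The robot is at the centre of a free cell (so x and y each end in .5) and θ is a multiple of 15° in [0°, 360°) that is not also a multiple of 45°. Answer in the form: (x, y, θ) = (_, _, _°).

Enumerate (i+0.5, j+0.5, θ) over the 49 free cells and 16 admissible headings. For each, cast all 4 beams and compare to the given ranges.
  (6.5, 7.5, 240°): beam 1 = 0.5774 ≠ 6.7293 ✗
  (6.5, 1.5, 255°): beam 1 = 0.5176 ≠ 6.7293 ✗
  (4.5, 5.5, 345°): beam 1 = 1.5529 ≠ 6.7293 ✗
  (6.5, 8.5, 345°): beam 1 = 1.5529 ≠ 6.7293 ✗
  (1.5, 8.5, 240°): beam 1 = 1.0000 ≠ 6.7293 ✗
  …
  (3.5, 7.5, 285°): r_1=6.7293, r_2=4.6587, r_3=1.5529, r_4=1.9319 — all match ✓
Unique over the lattice → pose = (3.5, 7.5, 285°).

(x, y, θ) = (3.5, 7.5, 285°)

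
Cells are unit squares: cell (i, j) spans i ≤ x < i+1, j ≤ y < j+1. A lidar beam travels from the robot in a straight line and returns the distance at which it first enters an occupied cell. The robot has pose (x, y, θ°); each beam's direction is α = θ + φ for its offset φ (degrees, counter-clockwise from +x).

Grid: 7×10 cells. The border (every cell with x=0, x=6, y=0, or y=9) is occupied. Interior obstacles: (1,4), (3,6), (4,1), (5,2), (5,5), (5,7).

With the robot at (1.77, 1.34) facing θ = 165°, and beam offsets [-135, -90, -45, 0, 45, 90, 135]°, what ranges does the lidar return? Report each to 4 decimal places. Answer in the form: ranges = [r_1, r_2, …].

ranges = [4.8844, 4.8244, 1.5400, 0.7972, 0.6800, 0.3520, 0.3926]

beam 1: φ=-135°, α=30°
  direction (0.8660, 0.5000); cell (1,1); t to first gridline: x 0.2656, y 1.3200 (then +1.1547 / +2.0000)
    (2,1) via x @ 0.2656
    (2,2) via y @ 1.3200
    (3,2) via x @ 1.4203
    (4,2) via x @ 2.5750
    (4,3) via y @ 3.3200
    (5,3) via x @ 3.7297
    (6,3) via x @ 4.8844  # hit
  → r_1 = 4.8844
beam 2: φ=-90°, α=75°
  direction (0.2588, 0.9659); cell (1,1); t to first gridline: x 0.8887, y 0.6833 (then +3.8637 / +1.0353)
    (1,2) via y @ 0.6833
    (2,2) via x @ 0.8887
    (2,3) via y @ 1.7186
    (2,4) via y @ 2.7538
    (2,5) via y @ 3.7891
    (3,5) via x @ 4.7524
    (3,6) via y @ 4.8244  # hit
  → r_2 = 4.8244
beam 3: φ=-45°, α=120°
  direction (-0.5000, 0.8660); cell (1,1); t to first gridline: x 1.5400, y 0.7621 (then +2.0000 / +1.1547)
    (1,2) via y @ 0.7621
    (0,2) via x @ 1.5400  # hit
  → r_3 = 1.5400
beam 4: φ=0°, α=165°
  direction (-0.9659, 0.2588); cell (1,1); t to first gridline: x 0.7972, y 2.5500 (then +1.0353 / +3.8637)
    (0,1) via x @ 0.7972  # hit
  → r_4 = 0.7972
beam 5: φ=45°, α=210°
  direction (-0.8660, -0.5000); cell (1,1); t to first gridline: x 0.8891, y 0.6800 (then +1.1547 / +2.0000)
    (1,0) via y @ 0.6800  # hit
  → r_5 = 0.6800
beam 6: φ=90°, α=255°
  direction (-0.2588, -0.9659); cell (1,1); t to first gridline: x 2.9751, y 0.3520 (then +3.8637 / +1.0353)
    (1,0) via y @ 0.3520  # hit
  → r_6 = 0.3520
beam 7: φ=135°, α=300°
  direction (0.5000, -0.8660); cell (1,1); t to first gridline: x 0.4600, y 0.3926 (then +2.0000 / +1.1547)
    (1,0) via y @ 0.3926  # hit
  → r_7 = 0.3926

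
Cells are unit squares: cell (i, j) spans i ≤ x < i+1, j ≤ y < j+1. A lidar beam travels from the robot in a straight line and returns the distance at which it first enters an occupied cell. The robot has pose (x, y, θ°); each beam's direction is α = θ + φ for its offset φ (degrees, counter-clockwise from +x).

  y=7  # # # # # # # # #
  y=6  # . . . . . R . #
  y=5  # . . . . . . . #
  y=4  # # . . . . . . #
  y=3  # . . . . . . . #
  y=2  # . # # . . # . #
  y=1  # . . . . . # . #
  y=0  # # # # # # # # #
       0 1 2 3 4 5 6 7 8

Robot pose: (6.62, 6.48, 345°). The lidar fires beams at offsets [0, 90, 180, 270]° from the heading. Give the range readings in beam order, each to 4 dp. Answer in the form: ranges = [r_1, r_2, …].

beam 1: φ=0°, α=345°
  direction (0.9659, -0.2588); cell (6,6); t to first gridline: x 0.3934, y 1.8546 (then +1.0353 / +3.8637)
    (7,6) via x @ 0.3934
    (8,6) via x @ 1.4287  # hit
  → r_1 = 1.4287
beam 2: φ=90°, α=75°
  direction (0.2588, 0.9659); cell (6,6); t to first gridline: x 1.4682, y 0.5383 (then +3.8637 / +1.0353)
    (6,7) via y @ 0.5383  # hit
  → r_2 = 0.5383
beam 3: φ=180°, α=165°
  direction (-0.9659, 0.2588); cell (6,6); t to first gridline: x 0.6419, y 2.0091 (then +1.0353 / +3.8637)
    (5,6) via x @ 0.6419
    (4,6) via x @ 1.6771
    (4,7) via y @ 2.0091  # hit
  → r_3 = 2.0091
beam 4: φ=270°, α=255°
  direction (-0.2588, -0.9659); cell (6,6); t to first gridline: x 2.3955, y 0.4969 (then +3.8637 / +1.0353)
    (6,5) via y @ 0.4969
    (6,4) via y @ 1.5322
    (5,4) via x @ 2.3955
    (5,3) via y @ 2.5675
    (5,2) via y @ 3.6028
    (5,1) via y @ 4.6380
    (5,0) via y @ 5.6733  # hit
  → r_4 = 5.6733

ranges = [1.4287, 0.5383, 2.0091, 5.6733]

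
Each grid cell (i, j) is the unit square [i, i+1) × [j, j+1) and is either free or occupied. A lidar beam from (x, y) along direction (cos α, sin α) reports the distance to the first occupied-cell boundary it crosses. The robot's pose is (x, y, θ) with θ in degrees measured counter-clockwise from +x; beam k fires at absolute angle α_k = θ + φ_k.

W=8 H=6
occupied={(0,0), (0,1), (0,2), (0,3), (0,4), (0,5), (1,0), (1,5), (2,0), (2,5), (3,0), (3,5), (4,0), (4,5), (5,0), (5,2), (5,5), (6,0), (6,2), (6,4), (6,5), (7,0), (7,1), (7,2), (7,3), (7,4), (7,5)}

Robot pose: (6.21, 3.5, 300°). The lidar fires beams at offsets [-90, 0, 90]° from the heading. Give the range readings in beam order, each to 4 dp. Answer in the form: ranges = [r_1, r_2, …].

ranges = [1.0000, 0.5774, 0.9122]

beam 1: φ=-90°, α=210°
  cosα=-0.8660 sinα=-0.5000 | (6,3) | tMaxX 0.2425 tMaxY 1.0000 | tΔX 1.1547 tΔY 2.0000
    t=0.2425 [x] (5,3)
    t=1.0000 [y] (5,2) — stop
  → r_1 = 1.0000
beam 2: φ=0°, α=300°
  cosα=0.5000 sinα=-0.8660 | (6,3) | tMaxX 1.5800 tMaxY 0.5774 | tΔX 2.0000 tΔY 1.1547
    t=0.5774 [y] (6,2) — stop
  → r_2 = 0.5774
beam 3: φ=90°, α=30°
  cosα=0.8660 sinα=0.5000 | (6,3) | tMaxX 0.9122 tMaxY 1.0000 | tΔX 1.1547 tΔY 2.0000
    t=0.9122 [x] (7,3) — stop
  → r_3 = 0.9122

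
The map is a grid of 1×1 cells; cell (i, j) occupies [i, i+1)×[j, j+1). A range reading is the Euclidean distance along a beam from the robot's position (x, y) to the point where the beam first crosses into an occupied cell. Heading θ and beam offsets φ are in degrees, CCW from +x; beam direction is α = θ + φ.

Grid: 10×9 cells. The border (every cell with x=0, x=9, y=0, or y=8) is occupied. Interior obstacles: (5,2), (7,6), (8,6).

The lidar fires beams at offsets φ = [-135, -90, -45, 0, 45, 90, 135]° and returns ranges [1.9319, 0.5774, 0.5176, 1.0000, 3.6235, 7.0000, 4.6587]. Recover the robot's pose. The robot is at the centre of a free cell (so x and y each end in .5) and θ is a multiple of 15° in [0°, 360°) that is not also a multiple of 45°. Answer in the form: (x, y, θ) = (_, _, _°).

Enumerate (i+0.5, j+0.5, θ) over the 53 free cells and 16 admissible headings. For each, cast all 7 beams and compare to the given ranges.
  (1.5, 3.5, 195°): beam 1 = 5.1962 ≠ 1.9319 ✗
  (6.5, 6.5, 330°): beam 1 = 5.6940 ≠ 1.9319 ✗
  (7.5, 3.5, 105°): beam 1 = 1.7321 ≠ 1.9319 ✗
  …
  (4.5, 7.5, 150°): r_1=1.9319, r_2=0.5774, r_3=0.5176, r_4=1.0000, r_5=3.6235, r_6=7.0000, r_7=4.6587 — all match ✓
No second candidate reproduces the full scan.

(x, y, θ) = (4.5, 7.5, 150°)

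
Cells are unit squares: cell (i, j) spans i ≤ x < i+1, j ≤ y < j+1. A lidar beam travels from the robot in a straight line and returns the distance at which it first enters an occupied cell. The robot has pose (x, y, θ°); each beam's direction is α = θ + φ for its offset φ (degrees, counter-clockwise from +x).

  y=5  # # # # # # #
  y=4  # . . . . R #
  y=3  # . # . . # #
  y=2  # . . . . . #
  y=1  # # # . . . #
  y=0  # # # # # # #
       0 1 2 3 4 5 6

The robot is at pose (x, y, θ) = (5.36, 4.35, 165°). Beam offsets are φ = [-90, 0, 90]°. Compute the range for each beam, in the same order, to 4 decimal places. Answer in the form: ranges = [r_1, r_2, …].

ranges = [0.6729, 2.5114, 0.3623]

beam 1: φ=-90°, α=75°
  direction (0.2588, 0.9659); cell (5,4); t to first gridline: x 2.4728, y 0.6729 (then +3.8637 / +1.0353)
    (5,5) via y @ 0.6729  # hit
  → r_1 = 0.6729
beam 2: φ=0°, α=165°
  direction (-0.9659, 0.2588); cell (5,4); t to first gridline: x 0.3727, y 2.5114 (then +1.0353 / +3.8637)
    (4,4) via x @ 0.3727
    (3,4) via x @ 1.4080
    (2,4) via x @ 2.4433
    (2,5) via y @ 2.5114  # hit
  → r_2 = 2.5114
beam 3: φ=90°, α=255°
  direction (-0.2588, -0.9659); cell (5,4); t to first gridline: x 1.3909, y 0.3623 (then +3.8637 / +1.0353)
    (5,3) via y @ 0.3623  # hit
  → r_3 = 0.3623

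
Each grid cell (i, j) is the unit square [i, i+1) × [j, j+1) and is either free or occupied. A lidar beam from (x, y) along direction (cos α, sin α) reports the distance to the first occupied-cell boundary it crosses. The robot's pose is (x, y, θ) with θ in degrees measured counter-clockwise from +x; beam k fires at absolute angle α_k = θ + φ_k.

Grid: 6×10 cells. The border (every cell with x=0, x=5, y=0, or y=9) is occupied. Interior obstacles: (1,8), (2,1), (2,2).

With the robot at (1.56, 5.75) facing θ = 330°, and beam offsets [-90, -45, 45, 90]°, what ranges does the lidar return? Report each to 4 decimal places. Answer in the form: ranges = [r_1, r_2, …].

beam 1: φ=-90°, α=240°
  cosα=-0.5000 sinα=-0.8660 | (1,5) | tMaxX 1.1200 tMaxY 0.8660 | tΔX 2.0000 tΔY 1.1547
    t=0.8660 [y] (1,4)
    t=1.1200 [x] (0,4) — stop
  → r_1 = 1.1200
beam 2: φ=-45°, α=285°
  cosα=0.2588 sinα=-0.9659 | (1,5) | tMaxX 1.7000 tMaxY 0.7765 | tΔX 3.8637 tΔY 1.0353
    t=0.7765 [y] (1,4)
    t=1.7000 [x] (2,4)
    t=1.8117 [y] (2,3)
    t=2.8470 [y] (2,2) — stop
  → r_2 = 2.8470
beam 3: φ=45°, α=15°
  cosα=0.9659 sinα=0.2588 | (1,5) | tMaxX 0.4555 tMaxY 0.9659 | tΔX 1.0353 tΔY 3.8637
    t=0.4555 [x] (2,5)
    t=0.9659 [y] (2,6)
    t=1.4908 [x] (3,6)
    t=2.5261 [x] (4,6)
    t=3.5614 [x] (5,6) — stop
  → r_3 = 3.5614
beam 4: φ=90°, α=60°
  cosα=0.5000 sinα=0.8660 | (1,5) | tMaxX 0.8800 tMaxY 0.2887 | tΔX 2.0000 tΔY 1.1547
    t=0.2887 [y] (1,6)
    t=0.8800 [x] (2,6)
    t=1.4434 [y] (2,7)
    t=2.5981 [y] (2,8)
    t=2.8800 [x] (3,8)
    t=3.7528 [y] (3,9) — stop
  → r_4 = 3.7528

ranges = [1.1200, 2.8470, 3.5614, 3.7528]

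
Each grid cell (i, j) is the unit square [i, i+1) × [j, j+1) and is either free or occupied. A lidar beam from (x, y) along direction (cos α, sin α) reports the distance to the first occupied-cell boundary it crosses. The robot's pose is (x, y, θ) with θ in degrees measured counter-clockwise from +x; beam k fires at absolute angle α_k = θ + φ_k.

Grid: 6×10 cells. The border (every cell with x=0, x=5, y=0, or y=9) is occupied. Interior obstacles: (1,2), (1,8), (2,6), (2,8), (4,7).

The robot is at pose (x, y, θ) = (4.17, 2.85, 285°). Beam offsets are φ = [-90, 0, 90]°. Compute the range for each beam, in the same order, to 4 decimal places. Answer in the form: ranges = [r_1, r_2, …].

beam 1: φ=-90°, α=195°
  cosα=-0.9659 sinα=-0.2588 | (4,2) | tMaxX 0.1760 tMaxY 3.2841 | tΔX 1.0353 tΔY 3.8637
    t=0.1760 [x] (3,2)
    t=1.2113 [x] (2,2)
    t=2.2465 [x] (1,2) — stop
  → r_1 = 2.2465
beam 2: φ=0°, α=285°
  cosα=0.2588 sinα=-0.9659 | (4,2) | tMaxX 3.2069 tMaxY 0.8800 | tΔX 3.8637 tΔY 1.0353
    t=0.8800 [y] (4,1)
    t=1.9153 [y] (4,0) — stop
  → r_2 = 1.9153
beam 3: φ=90°, α=15°
  cosα=0.9659 sinα=0.2588 | (4,2) | tMaxX 0.8593 tMaxY 0.5796 | tΔX 1.0353 tΔY 3.8637
    t=0.5796 [y] (4,3)
    t=0.8593 [x] (5,3) — stop
  → r_3 = 0.8593

ranges = [2.2465, 1.9153, 0.8593]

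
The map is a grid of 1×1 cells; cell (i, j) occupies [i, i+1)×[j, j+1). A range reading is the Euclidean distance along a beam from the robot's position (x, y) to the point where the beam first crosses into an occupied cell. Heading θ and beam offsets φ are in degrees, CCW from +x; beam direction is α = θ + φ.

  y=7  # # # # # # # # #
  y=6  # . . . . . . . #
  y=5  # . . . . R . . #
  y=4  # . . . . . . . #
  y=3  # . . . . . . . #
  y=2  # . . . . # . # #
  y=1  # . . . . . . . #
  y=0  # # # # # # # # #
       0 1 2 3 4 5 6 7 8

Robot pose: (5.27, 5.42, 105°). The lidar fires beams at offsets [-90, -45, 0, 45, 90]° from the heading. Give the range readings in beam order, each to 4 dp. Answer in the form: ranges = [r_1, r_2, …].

beam 1: φ=-90°, α=15°
  dir = (cos 15°, sin 15°) = (0.9659, 0.2588); from cell (5,5)
  next x-line at t=0.7558, next y-line at t=2.2409; Δt_x=1.0353, Δt_y=3.8637
    x: enter (6,5) at t=0.7558
    x: enter (7,5) at t=1.7910
    y: enter (7,6) at t=2.2409
    x: enter (8,6) at t=2.8263 ← occupied
  → r_1 = 2.8263
beam 2: φ=-45°, α=60°
  dir = (cos 60°, sin 60°) = (0.5000, 0.8660); from cell (5,5)
  next x-line at t=1.4600, next y-line at t=0.6697; Δt_x=2.0000, Δt_y=1.1547
    y: enter (5,6) at t=0.6697
    x: enter (6,6) at t=1.4600
    y: enter (6,7) at t=1.8244 ← occupied
  → r_2 = 1.8244
beam 3: φ=0°, α=105°
  dir = (cos 105°, sin 105°) = (-0.2588, 0.9659); from cell (5,5)
  next x-line at t=1.0432, next y-line at t=0.6005; Δt_x=3.8637, Δt_y=1.0353
    y: enter (5,6) at t=0.6005
    x: enter (4,6) at t=1.0432
    y: enter (4,7) at t=1.6357 ← occupied
  → r_3 = 1.6357
beam 4: φ=45°, α=150°
  dir = (cos 150°, sin 150°) = (-0.8660, 0.5000); from cell (5,5)
  next x-line at t=0.3118, next y-line at t=1.1600; Δt_x=1.1547, Δt_y=2.0000
    x: enter (4,5) at t=0.3118
    y: enter (4,6) at t=1.1600
    x: enter (3,6) at t=1.4665
    x: enter (2,6) at t=2.6212
    y: enter (2,7) at t=3.1600 ← occupied
  → r_4 = 3.1600
beam 5: φ=90°, α=195°
  dir = (cos 195°, sin 195°) = (-0.9659, -0.2588); from cell (5,5)
  next x-line at t=0.2795, next y-line at t=1.6228; Δt_x=1.0353, Δt_y=3.8637
    x: enter (4,5) at t=0.2795
    x: enter (3,5) at t=1.3148
    y: enter (3,4) at t=1.6228
    x: enter (2,4) at t=2.3501
    x: enter (1,4) at t=3.3854
    x: enter (0,4) at t=4.4206 ← occupied
  → r_5 = 4.4206

ranges = [2.8263, 1.8244, 1.6357, 3.1600, 4.4206]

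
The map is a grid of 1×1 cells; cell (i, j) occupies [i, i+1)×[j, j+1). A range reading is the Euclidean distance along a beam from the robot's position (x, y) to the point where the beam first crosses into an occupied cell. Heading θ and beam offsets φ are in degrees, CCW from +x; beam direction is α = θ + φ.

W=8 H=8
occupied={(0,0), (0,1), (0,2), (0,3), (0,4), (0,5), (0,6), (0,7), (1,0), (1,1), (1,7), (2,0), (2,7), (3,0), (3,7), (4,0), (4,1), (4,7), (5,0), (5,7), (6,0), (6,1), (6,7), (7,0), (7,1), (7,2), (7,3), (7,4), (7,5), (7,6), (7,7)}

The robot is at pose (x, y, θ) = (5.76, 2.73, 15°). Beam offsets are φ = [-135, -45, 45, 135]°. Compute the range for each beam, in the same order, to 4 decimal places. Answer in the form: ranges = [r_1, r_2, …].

ranges = [1.5200, 1.4318, 2.4800, 5.4964]

beam 1: φ=-135°, α=240°
  direction (-0.5000, -0.8660); cell (5,2); t to first gridline: x 1.5200, y 0.8429 (then +2.0000 / +1.1547)
    (5,1) via y @ 0.8429
    (4,1) via x @ 1.5200  # hit
  → r_1 = 1.5200
beam 2: φ=-45°, α=330°
  direction (0.8660, -0.5000); cell (5,2); t to first gridline: x 0.2771, y 1.4600 (then +1.1547 / +2.0000)
    (6,2) via x @ 0.2771
    (7,2) via x @ 1.4318  # hit
  → r_2 = 1.4318
beam 3: φ=45°, α=60°
  direction (0.5000, 0.8660); cell (5,2); t to first gridline: x 0.4800, y 0.3118 (then +2.0000 / +1.1547)
    (5,3) via y @ 0.3118
    (6,3) via x @ 0.4800
    (6,4) via y @ 1.4665
    (7,4) via x @ 2.4800  # hit
  → r_3 = 2.4800
beam 4: φ=135°, α=150°
  direction (-0.8660, 0.5000); cell (5,2); t to first gridline: x 0.8776, y 0.5400 (then +1.1547 / +2.0000)
    (5,3) via y @ 0.5400
    (4,3) via x @ 0.8776
    (3,3) via x @ 2.0323
    (3,4) via y @ 2.5400
    (2,4) via x @ 3.1870
    (1,4) via x @ 4.3417
    (1,5) via y @ 4.5400
    (0,5) via x @ 5.4964  # hit
  → r_4 = 5.4964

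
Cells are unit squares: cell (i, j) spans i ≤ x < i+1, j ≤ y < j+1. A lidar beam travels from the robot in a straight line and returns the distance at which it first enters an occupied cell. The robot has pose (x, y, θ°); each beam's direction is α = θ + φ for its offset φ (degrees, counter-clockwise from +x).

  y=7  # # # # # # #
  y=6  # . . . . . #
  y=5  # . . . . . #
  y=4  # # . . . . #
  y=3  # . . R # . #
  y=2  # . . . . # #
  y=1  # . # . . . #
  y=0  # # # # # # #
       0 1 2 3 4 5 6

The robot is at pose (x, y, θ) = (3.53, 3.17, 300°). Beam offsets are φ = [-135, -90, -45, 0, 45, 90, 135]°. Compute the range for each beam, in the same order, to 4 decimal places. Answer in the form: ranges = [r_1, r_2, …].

beam 1: φ=-135°, α=165°
  direction (-0.9659, 0.2588); cell (3,3); t to first gridline: x 0.5487, y 3.2069 (then +1.0353 / +3.8637)
    (2,3) via x @ 0.5487
    (1,3) via x @ 1.5840
    (0,3) via x @ 2.6192  # hit
  → r_1 = 2.6192
beam 2: φ=-90°, α=210°
  direction (-0.8660, -0.5000); cell (3,3); t to first gridline: x 0.6120, y 0.3400 (then +1.1547 / +2.0000)
    (3,2) via y @ 0.3400
    (2,2) via x @ 0.6120
    (1,2) via x @ 1.7667
    (1,1) via y @ 2.3400
    (0,1) via x @ 2.9214  # hit
  → r_2 = 2.9214
beam 3: φ=-45°, α=255°
  direction (-0.2588, -0.9659); cell (3,3); t to first gridline: x 2.0478, y 0.1760 (then +3.8637 / +1.0353)
    (3,2) via y @ 0.1760
    (3,1) via y @ 1.2113
    (2,1) via x @ 2.0478  # hit
  → r_3 = 2.0478
beam 4: φ=0°, α=300°
  direction (0.5000, -0.8660); cell (3,3); t to first gridline: x 0.9400, y 0.1963 (then +2.0000 / +1.1547)
    (3,2) via y @ 0.1963
    (4,2) via x @ 0.9400
    (4,1) via y @ 1.3510
    (4,0) via y @ 2.5057  # hit
  → r_4 = 2.5057
beam 5: φ=45°, α=345°
  direction (0.9659, -0.2588); cell (3,3); t to first gridline: x 0.4866, y 0.6568 (then +1.0353 / +3.8637)
    (4,3) via x @ 0.4866  # hit
  → r_5 = 0.4866
beam 6: φ=90°, α=30°
  direction (0.8660, 0.5000); cell (3,3); t to first gridline: x 0.5427, y 1.6600 (then +1.1547 / +2.0000)
    (4,3) via x @ 0.5427  # hit
  → r_6 = 0.5427
beam 7: φ=135°, α=75°
  direction (0.2588, 0.9659); cell (3,3); t to first gridline: x 1.8159, y 0.8593 (then +3.8637 / +1.0353)
    (3,4) via y @ 0.8593
    (4,4) via x @ 1.8159
    (4,5) via y @ 1.8946
    (4,6) via y @ 2.9298
    (4,7) via y @ 3.9651  # hit
  → r_7 = 3.9651

ranges = [2.6192, 2.9214, 2.0478, 2.5057, 0.4866, 0.5427, 3.9651]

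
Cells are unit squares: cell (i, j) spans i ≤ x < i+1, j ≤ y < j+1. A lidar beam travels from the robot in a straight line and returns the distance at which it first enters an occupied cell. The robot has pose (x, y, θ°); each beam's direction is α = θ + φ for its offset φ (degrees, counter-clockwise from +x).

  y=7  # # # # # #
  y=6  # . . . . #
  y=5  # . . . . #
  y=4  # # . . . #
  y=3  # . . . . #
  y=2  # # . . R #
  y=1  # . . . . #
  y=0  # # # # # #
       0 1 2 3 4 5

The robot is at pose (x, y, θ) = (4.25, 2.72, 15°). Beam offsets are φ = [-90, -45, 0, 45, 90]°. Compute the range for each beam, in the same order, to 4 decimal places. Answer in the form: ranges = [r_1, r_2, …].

ranges = [1.7807, 0.8660, 0.7765, 1.5000, 4.4310]

beam 1: φ=-90°, α=285°
  direction (0.2588, -0.9659); cell (4,2); t to first gridline: x 2.8978, y 0.7454 (then +3.8637 / +1.0353)
    (4,1) via y @ 0.7454
    (4,0) via y @ 1.7807  # hit
  → r_1 = 1.7807
beam 2: φ=-45°, α=330°
  direction (0.8660, -0.5000); cell (4,2); t to first gridline: x 0.8660, y 1.4400 (then +1.1547 / +2.0000)
    (5,2) via x @ 0.8660  # hit
  → r_2 = 0.8660
beam 3: φ=0°, α=15°
  direction (0.9659, 0.2588); cell (4,2); t to first gridline: x 0.7765, y 1.0818 (then +1.0353 / +3.8637)
    (5,2) via x @ 0.7765  # hit
  → r_3 = 0.7765
beam 4: φ=45°, α=60°
  direction (0.5000, 0.8660); cell (4,2); t to first gridline: x 1.5000, y 0.3233 (then +2.0000 / +1.1547)
    (4,3) via y @ 0.3233
    (4,4) via y @ 1.4780
    (5,4) via x @ 1.5000  # hit
  → r_4 = 1.5000
beam 5: φ=90°, α=105°
  direction (-0.2588, 0.9659); cell (4,2); t to first gridline: x 0.9659, y 0.2899 (then +3.8637 / +1.0353)
    (4,3) via y @ 0.2899
    (3,3) via x @ 0.9659
    (3,4) via y @ 1.3252
    (3,5) via y @ 2.3604
    (3,6) via y @ 3.3957
    (3,7) via y @ 4.4310  # hit
  → r_5 = 4.4310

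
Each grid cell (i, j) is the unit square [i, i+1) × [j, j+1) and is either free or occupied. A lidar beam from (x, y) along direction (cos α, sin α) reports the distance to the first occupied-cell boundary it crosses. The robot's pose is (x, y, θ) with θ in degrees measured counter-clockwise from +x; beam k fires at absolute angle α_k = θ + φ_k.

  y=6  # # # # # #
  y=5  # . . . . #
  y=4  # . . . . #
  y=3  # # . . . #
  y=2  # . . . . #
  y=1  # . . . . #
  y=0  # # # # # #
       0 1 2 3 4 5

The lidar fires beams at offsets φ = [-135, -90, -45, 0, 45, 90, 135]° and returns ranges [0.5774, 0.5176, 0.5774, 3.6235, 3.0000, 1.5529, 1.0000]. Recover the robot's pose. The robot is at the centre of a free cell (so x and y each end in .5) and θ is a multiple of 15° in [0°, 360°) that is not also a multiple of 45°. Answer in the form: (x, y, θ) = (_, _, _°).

(x, y, θ) = (1.5, 4.5, 345°)

Candidates: 19 free-cell centres × 16 headings = 304 poses. Raycast each; keep the one whose scan matches to 4 dp.
  (3.5, 4.5, 150°): beam 1 = 1.5529 ≠ 0.5774 ✗
  (3.5, 1.5, 300°): beam 1 = 2.5882 ≠ 0.5774 ✗
  (2.5, 1.5, 240°): beam 1 = 1.9319 ≠ 0.5774 ✗
  (1.5, 5.5, 150°): beam 1 = 1.9319 ≠ 0.5774 ✗
  (4.5, 2.5, 75°): beam 1 = 1.0000 ≠ 0.5774 ✗
  …
  (1.5, 4.5, 345°): r_1=0.5774, r_2=0.5176, r_3=0.5774, r_4=3.6235, r_5=3.0000, r_6=1.5529, r_7=1.0000 — all match ✓
No second candidate reproduces the full scan.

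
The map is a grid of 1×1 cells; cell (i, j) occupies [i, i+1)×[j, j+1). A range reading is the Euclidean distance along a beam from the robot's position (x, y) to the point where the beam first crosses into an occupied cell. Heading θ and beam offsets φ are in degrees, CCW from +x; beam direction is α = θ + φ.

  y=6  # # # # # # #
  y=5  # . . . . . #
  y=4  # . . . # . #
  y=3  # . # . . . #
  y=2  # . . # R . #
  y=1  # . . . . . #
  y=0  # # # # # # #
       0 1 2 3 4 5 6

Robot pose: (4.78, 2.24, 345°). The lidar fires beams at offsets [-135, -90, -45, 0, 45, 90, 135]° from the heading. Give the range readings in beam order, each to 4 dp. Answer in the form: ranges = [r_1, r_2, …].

beam 1: φ=-135°, α=210°
  dir = (cos 210°, sin 210°) = (-0.8660, -0.5000); from cell (4,2)
  next x-line at t=0.9007, next y-line at t=0.4800; Δt_x=1.1547, Δt_y=2.0000
    y: enter (4,1) at t=0.4800
    x: enter (3,1) at t=0.9007
    x: enter (2,1) at t=2.0554
    y: enter (2,0) at t=2.4800 ← occupied
  → r_1 = 2.4800
beam 2: φ=-90°, α=255°
  dir = (cos 255°, sin 255°) = (-0.2588, -0.9659); from cell (4,2)
  next x-line at t=3.0137, next y-line at t=0.2485; Δt_x=3.8637, Δt_y=1.0353
    y: enter (4,1) at t=0.2485
    y: enter (4,0) at t=1.2837 ← occupied
  → r_2 = 1.2837
beam 3: φ=-45°, α=300°
  dir = (cos 300°, sin 300°) = (0.5000, -0.8660); from cell (4,2)
  next x-line at t=0.4400, next y-line at t=0.2771; Δt_x=2.0000, Δt_y=1.1547
    y: enter (4,1) at t=0.2771
    x: enter (5,1) at t=0.4400
    y: enter (5,0) at t=1.4318 ← occupied
  → r_3 = 1.4318
beam 4: φ=0°, α=345°
  dir = (cos 345°, sin 345°) = (0.9659, -0.2588); from cell (4,2)
  next x-line at t=0.2278, next y-line at t=0.9273; Δt_x=1.0353, Δt_y=3.8637
    x: enter (5,2) at t=0.2278
    y: enter (5,1) at t=0.9273
    x: enter (6,1) at t=1.2630 ← occupied
  → r_4 = 1.2630
beam 5: φ=45°, α=30°
  dir = (cos 30°, sin 30°) = (0.8660, 0.5000); from cell (4,2)
  next x-line at t=0.2540, next y-line at t=1.5200; Δt_x=1.1547, Δt_y=2.0000
    x: enter (5,2) at t=0.2540
    x: enter (6,2) at t=1.4087 ← occupied
  → r_5 = 1.4087
beam 6: φ=90°, α=75°
  dir = (cos 75°, sin 75°) = (0.2588, 0.9659); from cell (4,2)
  next x-line at t=0.8500, next y-line at t=0.7868; Δt_x=3.8637, Δt_y=1.0353
    y: enter (4,3) at t=0.7868
    x: enter (5,3) at t=0.8500
    y: enter (5,4) at t=1.8221
    y: enter (5,5) at t=2.8574
    y: enter (5,6) at t=3.8926 ← occupied
  → r_6 = 3.8926
beam 7: φ=135°, α=120°
  dir = (cos 120°, sin 120°) = (-0.5000, 0.8660); from cell (4,2)
  next x-line at t=1.5600, next y-line at t=0.8776; Δt_x=2.0000, Δt_y=1.1547
    y: enter (4,3) at t=0.8776
    x: enter (3,3) at t=1.5600
    y: enter (3,4) at t=2.0323
    y: enter (3,5) at t=3.1870
    x: enter (2,5) at t=3.5600
    y: enter (2,6) at t=4.3417 ← occupied
  → r_7 = 4.3417

ranges = [2.4800, 1.2837, 1.4318, 1.2630, 1.4087, 3.8926, 4.3417]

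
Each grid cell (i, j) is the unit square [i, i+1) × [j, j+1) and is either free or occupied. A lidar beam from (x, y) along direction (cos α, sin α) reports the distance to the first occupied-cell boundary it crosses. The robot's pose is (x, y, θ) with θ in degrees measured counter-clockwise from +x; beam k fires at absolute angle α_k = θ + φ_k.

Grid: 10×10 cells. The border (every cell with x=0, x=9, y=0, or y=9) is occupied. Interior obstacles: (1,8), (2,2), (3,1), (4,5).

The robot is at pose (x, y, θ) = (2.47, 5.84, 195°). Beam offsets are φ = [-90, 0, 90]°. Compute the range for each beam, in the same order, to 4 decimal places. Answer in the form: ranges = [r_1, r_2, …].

ranges = [2.2362, 1.5219, 3.9755]

beam 1: φ=-90°, α=105°
  cosα=-0.2588 sinα=0.9659 | (2,5) | tMaxX 1.8159 tMaxY 0.1656 | tΔX 3.8637 tΔY 1.0353
    t=0.1656 [y] (2,6)
    t=1.2009 [y] (2,7)
    t=1.8159 [x] (1,7)
    t=2.2362 [y] (1,8) — stop
  → r_1 = 2.2362
beam 2: φ=0°, α=195°
  cosα=-0.9659 sinα=-0.2588 | (2,5) | tMaxX 0.4866 tMaxY 3.2455 | tΔX 1.0353 tΔY 3.8637
    t=0.4866 [x] (1,5)
    t=1.5219 [x] (0,5) — stop
  → r_2 = 1.5219
beam 3: φ=90°, α=285°
  cosα=0.2588 sinα=-0.9659 | (2,5) | tMaxX 2.0478 tMaxY 0.8696 | tΔX 3.8637 tΔY 1.0353
    t=0.8696 [y] (2,4)
    t=1.9049 [y] (2,3)
    t=2.0478 [x] (3,3)
    t=2.9402 [y] (3,2)
    t=3.9755 [y] (3,1) — stop
  → r_3 = 3.9755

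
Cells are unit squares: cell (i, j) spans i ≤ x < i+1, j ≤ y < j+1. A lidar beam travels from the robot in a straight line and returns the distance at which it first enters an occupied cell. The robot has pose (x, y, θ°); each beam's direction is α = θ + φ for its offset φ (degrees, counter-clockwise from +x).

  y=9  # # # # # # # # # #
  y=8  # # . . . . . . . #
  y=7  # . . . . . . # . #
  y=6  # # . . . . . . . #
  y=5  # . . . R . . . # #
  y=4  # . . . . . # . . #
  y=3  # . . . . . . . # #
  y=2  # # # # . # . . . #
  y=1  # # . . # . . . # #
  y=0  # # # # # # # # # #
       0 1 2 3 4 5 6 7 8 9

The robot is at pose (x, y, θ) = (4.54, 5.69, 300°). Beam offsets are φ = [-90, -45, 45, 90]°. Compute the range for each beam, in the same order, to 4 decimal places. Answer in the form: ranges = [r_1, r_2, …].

ranges = [4.0876, 2.7849, 4.6173, 2.8406]

beam 1: φ=-90°, α=210°
  d=(-0.8660,-0.5000)  start (4,5)  tX=0.6235 tY=1.3800  stride 1/|dx|=1.1547 1/|dy|=2.0000
    cross x-line → (3,5), t=0.6235
    cross y-line → (3,4), t=1.3800
    cross x-line → (2,4), t=1.7782
    cross x-line → (1,4), t=2.9329
    cross y-line → (1,3), t=3.3800
    cross x-line → (0,3), t=4.0876 (wall)
  → r_1 = 4.0876
beam 2: φ=-45°, α=255°
  d=(-0.2588,-0.9659)  start (4,5)  tX=2.0864 tY=0.7143  stride 1/|dx|=3.8637 1/|dy|=1.0353
    cross y-line → (4,4), t=0.7143
    cross y-line → (4,3), t=1.7496
    cross x-line → (3,3), t=2.0864
    cross y-line → (3,2), t=2.7849 (wall)
  → r_2 = 2.7849
beam 3: φ=45°, α=345°
  d=(0.9659,-0.2588)  start (4,5)  tX=0.4762 tY=2.6660  stride 1/|dx|=1.0353 1/|dy|=3.8637
    cross x-line → (5,5), t=0.4762
    cross x-line → (6,5), t=1.5115
    cross x-line → (7,5), t=2.5468
    cross y-line → (7,4), t=2.6660
    cross x-line → (8,4), t=3.5821
    cross x-line → (9,4), t=4.6173 (wall)
  → r_3 = 4.6173
beam 4: φ=90°, α=30°
  d=(0.8660,0.5000)  start (4,5)  tX=0.5312 tY=0.6200  stride 1/|dx|=1.1547 1/|dy|=2.0000
    cross x-line → (5,5), t=0.5312
    cross y-line → (5,6), t=0.6200
    cross x-line → (6,6), t=1.6859
    cross y-line → (6,7), t=2.6200
    cross x-line → (7,7), t=2.8406 (wall)
  → r_4 = 2.8406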